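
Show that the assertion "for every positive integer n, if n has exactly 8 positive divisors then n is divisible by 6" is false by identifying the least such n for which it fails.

n = 40

n = 24: τ(24) = 8; 24 mod 6 = 0.
n = 30: τ(30) = 8; 30 mod 6 = 0.
n = 40: τ(40) = 8; 40 mod 6 = 4.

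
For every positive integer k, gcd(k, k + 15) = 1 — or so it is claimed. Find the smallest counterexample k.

We need the least positive integer k for which gcd(k, k + 15) > 1.
k = 1: gcd(1, 16) = 1.
k = 2: gcd(2, 17) = 1.
k = 3: gcd(3, 18) = 3.
Thus k = 3 disproves the claim, and no smaller k works.

k = 3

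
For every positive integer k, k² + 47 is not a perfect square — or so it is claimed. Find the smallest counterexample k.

k = 23

We need the least positive integer k for which k² + 47 is a perfect square.
For k = 1, 2, 3, 4, …, 20, 21, 22 the conclusion holds.
k = 23: 23² + 47 = 576 = 24², a perfect square.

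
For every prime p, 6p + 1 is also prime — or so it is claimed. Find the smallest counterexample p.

p = 19

A counterexample is any prime p such that 6p + 1 is not prime; we check each in order.
For p = 2, 3, 5, 7, 11, 13, 17 the conclusion holds.
p = 19: 6p + 1 = 115 = 5 × 23, not prime.
Hence p = 19 is a counterexample.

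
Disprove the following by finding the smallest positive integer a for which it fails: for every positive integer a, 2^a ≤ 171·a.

a = 11

A counterexample is any positive integer a such that 2^a > 171·a; we check each in order.
For a = 1, 2, 3, 4, 5, 6, 7, 8, 9, 10 the conclusion holds.
a = 11: 2^a = 2048 and 171·a = 1881, so 2048 > 1881.
Thus a = 11 disproves the claim, and no smaller a works.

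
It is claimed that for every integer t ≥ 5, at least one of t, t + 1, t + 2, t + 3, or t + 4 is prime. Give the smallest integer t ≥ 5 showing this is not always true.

t = 24

A counterexample is any integer t ≥ 5 such that t, t + 1, t + 2, t + 3, t + 4 are all composite; we check each in order.
For t = 5, 6, 7, 8, …, 21, 22, 23 the conclusion holds.
t = 24: 24 = 2 × 12; 25 = 5 × 5; 26 = 2 × 13; 27 = 3 × 9; 28 = 2 × 14 — all composite.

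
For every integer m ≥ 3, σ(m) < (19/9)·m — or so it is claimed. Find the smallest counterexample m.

We need the least integer m ≥ 3 for which the claim fails.
For m = 3, 4, 5, 6, 7, 8, 9, 10, 11 the conclusion holds.
m = 12: σ(12) = 28; 28 ≥ 76/3.
So m = 12 is the smallest counterexample.

m = 12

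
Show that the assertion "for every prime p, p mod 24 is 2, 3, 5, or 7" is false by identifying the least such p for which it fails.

p = 11

A counterexample is any prime p such that the claim fails; we check each in order.
The first 4 eligible values, up to p = 7, all satisfy the conclusion.
p = 11: 11 mod 24 = 11 — not in {2, 3, 5, 7}.
So p = 11 is the smallest counterexample.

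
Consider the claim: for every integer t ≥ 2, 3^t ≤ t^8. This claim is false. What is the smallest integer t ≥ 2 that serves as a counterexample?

We need the least integer t ≥ 2 for which 3^t > t^8.
The first 21 eligible values, up to t = 22, all satisfy the conclusion.
t = 23: 3^t = 94143178827 and t^8 = 78310985281, so 94143178827 > 78310985281.
Hence t = 23 is a counterexample.

t = 23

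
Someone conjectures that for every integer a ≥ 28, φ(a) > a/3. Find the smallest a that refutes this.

a = 30

A counterexample is any integer a ≥ 28 such that the claim fails; we check each in order.
a = 28: φ(28) = 12 and 28/3 = 28/3, so φ(28) > 28/3.
a = 29: φ(29) = 28 and 29/3 = 29/3, so φ(29) > 29/3.
a = 30: φ(30) = 8 and 30/3 = 10, so φ(30) ≤ 30/3.
Hence a = 30 is a counterexample.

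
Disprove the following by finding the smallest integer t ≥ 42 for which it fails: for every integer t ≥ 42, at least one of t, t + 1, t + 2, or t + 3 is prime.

t = 48

We need the least integer t ≥ 42 for which t, t + 1, t + 2, t + 3 are all composite.
The first 6 eligible values, up to t = 47, all satisfy the conclusion.
t = 48: 48 = 2 × 24; 49 = 7 × 7; 50 = 2 × 25; 51 = 3 × 17 — all composite.
Thus t = 48 disproves the claim, and no smaller t works.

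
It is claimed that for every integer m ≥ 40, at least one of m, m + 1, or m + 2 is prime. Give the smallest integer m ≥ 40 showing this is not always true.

m = 44

Check each integer m ≥ 40 in order until m, m + 1, m + 2 are all composite.
For m = 40, 41, 42, 43 the conclusion holds.
m = 44: 44 = 2 × 22; 45 = 3 × 15; 46 = 2 × 23 — all composite.
Thus m = 44 disproves the claim, and no smaller m works.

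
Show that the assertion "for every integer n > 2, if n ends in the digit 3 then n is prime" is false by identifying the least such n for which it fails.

For n = 3, 13, 23 the conclusion holds.
n = 33: 33 ends in 3; 33 = 3 × 11, composite.
Hence n = 33 is a counterexample.

n = 33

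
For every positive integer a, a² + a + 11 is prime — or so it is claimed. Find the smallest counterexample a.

a = 10

A counterexample is any positive integer a such that a² + a + 11 is not prime; we check each in order.
For a = 1, 2, 3, 4, 5, 6, 7, 8, 9 the conclusion holds.
a = 10: a² + a + 11 = 121 = 11 × 11, composite.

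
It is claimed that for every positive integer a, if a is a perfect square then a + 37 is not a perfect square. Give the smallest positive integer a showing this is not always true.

a = 324

A counterexample is any positive integer a such that a is a perfect square but a + 37 is a perfect square; we check each in order.
The first 17 eligible values, up to a = 289, all satisfy the conclusion.
a = 324: 324 = 18² and 324 + 37 = 361 = 19².
Thus a = 324 disproves the claim, and no smaller a works.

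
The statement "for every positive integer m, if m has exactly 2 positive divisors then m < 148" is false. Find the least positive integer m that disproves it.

m = 149

We need the least positive integer m for which m has exactly 2 positive divisors but the claim fails.
The first 34 eligible values, up to m = 139, all satisfy the conclusion.
m = 149: τ(149) = 2; 149 ≥ 148.
So m = 149 is the smallest counterexample.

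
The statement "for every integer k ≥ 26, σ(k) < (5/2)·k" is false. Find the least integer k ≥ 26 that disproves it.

A counterexample is any integer k ≥ 26 such that the claim fails; we check each in order.
For k = 26, 27, 28, 29, 30, 31, 32, 33, 34, 35 the conclusion holds.
k = 36: σ(36) = 91; 91 ≥ 90.

k = 36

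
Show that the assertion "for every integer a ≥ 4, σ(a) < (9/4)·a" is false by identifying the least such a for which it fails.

Check each integer a ≥ 4 in order until the claim fails.
The first 8 eligible values, up to a = 11, all satisfy the conclusion.
a = 12: σ(12) = 28; 28 ≥ 27.
So a = 12 is the smallest counterexample.

a = 12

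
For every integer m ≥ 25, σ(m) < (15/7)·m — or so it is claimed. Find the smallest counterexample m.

m = 30

m = 25: σ(25) = 31; 31 < 375/7.
m = 26: σ(26) = 42; 42 < 390/7.
m = 27: σ(27) = 40; 40 < 405/7.
m = 28: σ(28) = 56; 56 < 60.
m = 29: σ(29) = 30; 30 < 435/7.
m = 30: σ(30) = 72; 72 ≥ 450/7.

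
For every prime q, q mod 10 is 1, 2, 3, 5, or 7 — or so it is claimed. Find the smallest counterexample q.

q = 19

q = 2: 2 mod 10 = 2.
q = 3: 3 mod 10 = 3.
q = 5: 5 mod 10 = 5.
q = 7: 7 mod 10 = 7.
q = 11: 11 mod 10 = 1.
q = 13: 13 mod 10 = 3.
q = 17: 17 mod 10 = 7.
q = 19: 19 mod 10 = 9 — not in {1, 2, 3, 5, 7}.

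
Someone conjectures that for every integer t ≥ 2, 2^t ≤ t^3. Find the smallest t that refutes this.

t = 10

t = 2: 2^t = 4 and t^3 = 8, so 4 ≤ 8.
t = 3: 2^t = 8 and t^3 = 27, so 8 ≤ 27.
t = 4: 2^t = 16 and t^3 = 64, so 16 ≤ 64.
t = 5: 2^t = 32 and t^3 = 125, so 32 ≤ 125.
t = 6: 2^t = 64 and t^3 = 216, so 64 ≤ 216.
t = 7: 2^t = 128 and t^3 = 343, so 128 ≤ 343.
t = 8: 2^t = 256 and t^3 = 512, so 256 ≤ 512.
t = 9: 2^t = 512 and t^3 = 729, so 512 ≤ 729.
t = 10: 2^t = 1024 and t^3 = 1000, so 1024 > 1000.
So t = 10 is the smallest counterexample.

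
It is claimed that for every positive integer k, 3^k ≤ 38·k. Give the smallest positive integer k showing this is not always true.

k = 5

Check each positive integer k in order until 3^k > 38·k.
The first 4 eligible values, up to k = 4, all satisfy the conclusion.
k = 5: 3^k = 243 and 38·k = 190, so 243 > 190.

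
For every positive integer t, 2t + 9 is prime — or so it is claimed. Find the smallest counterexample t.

For t = 1, 2 the conclusion holds.
t = 3: 2t + 9 = 15 = 3 × 5, composite.

t = 3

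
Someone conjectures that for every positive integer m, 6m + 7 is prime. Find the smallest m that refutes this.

Check each positive integer m in order until 6m + 7 is not prime.
m = 1: 6m + 7 = 13, prime.
m = 2: 6m + 7 = 19, prime.
m = 3: 6m + 7 = 25 = 5 × 5, composite.
Hence m = 3 is a counterexample.

m = 3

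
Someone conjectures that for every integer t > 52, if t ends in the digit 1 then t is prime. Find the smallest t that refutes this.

t = 81

t = 61: 61 ends in 1 and is prime.
t = 71: 71 ends in 1 and is prime.
t = 81: 81 ends in 1; 81 = 3 × 27, composite.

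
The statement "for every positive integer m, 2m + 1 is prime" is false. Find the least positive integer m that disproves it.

m = 4

A counterexample is any positive integer m such that 2m + 1 is not prime; we check each in order.
For m = 1, 2, 3 the conclusion holds.
m = 4: 2m + 1 = 9 = 3 × 3, composite.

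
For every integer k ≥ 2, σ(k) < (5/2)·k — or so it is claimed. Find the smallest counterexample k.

k = 24

For k = 2, 3, 4, 5, …, 21, 22, 23 the conclusion holds.
k = 24: σ(24) = 60; 60 ≥ 60.
So k = 24 is the smallest counterexample.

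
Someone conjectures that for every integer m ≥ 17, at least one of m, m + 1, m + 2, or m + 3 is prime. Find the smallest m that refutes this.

Check each integer m ≥ 17 in order until m, m + 1, m + 2, m + 3 are all composite.
For m = 17, 18, 19, 20, 21, 22, 23 the conclusion holds.
m = 24: 24 = 2 × 12; 25 = 5 × 5; 26 = 2 × 13; 27 = 3 × 9 — all composite.
So m = 24 is the smallest counterexample.

m = 24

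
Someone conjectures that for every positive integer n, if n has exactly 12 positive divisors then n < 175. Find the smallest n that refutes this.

A counterexample is any positive integer n such that n has exactly 12 positive divisors but the claim fails; we check each in order.
The first 12 eligible values, up to n = 160, all satisfy the conclusion.
n = 198: τ(198) = 12; 198 ≥ 175.

n = 198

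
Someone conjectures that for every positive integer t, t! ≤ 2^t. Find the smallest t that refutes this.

t = 4

A counterexample is any positive integer t such that t! > 2^t; we check each in order.
t = 1: t! = 1 and 2^t = 2, so 1 ≤ 2.
t = 2: t! = 2 and 2^t = 4, so 2 ≤ 4.
t = 3: t! = 6 and 2^t = 8, so 6 ≤ 8.
t = 4: t! = 24 and 2^t = 16, so 24 > 16.
So t = 4 is the smallest counterexample.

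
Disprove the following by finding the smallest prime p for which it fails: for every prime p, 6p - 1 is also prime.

p = 11

A counterexample is any prime p such that 6p - 1 is not prime; we check each in order.
p = 2: 6p - 1 = 11, prime.
p = 3: 6p - 1 = 17, prime.
p = 5: 6p - 1 = 29, prime.
p = 7: 6p - 1 = 41, prime.
p = 11: 6p - 1 = 65 = 5 × 13, not prime.
So p = 11 is the smallest counterexample.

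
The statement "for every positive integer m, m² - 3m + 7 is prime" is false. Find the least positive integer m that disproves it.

The first 5 eligible values, up to m = 5, all satisfy the conclusion.
m = 6: m² - 3m + 7 = 25 = 5 × 5, composite.

m = 6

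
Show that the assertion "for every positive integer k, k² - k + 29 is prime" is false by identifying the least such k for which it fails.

A counterexample is any positive integer k such that k² - k + 29 is not prime; we check each in order.
k = 1: k² - k + 29 = 29, prime.
k = 2: k² - k + 29 = 31, prime.
k = 3: k² - k + 29 = 35 = 5 × 7, composite.
Hence k = 3 is a counterexample.

k = 3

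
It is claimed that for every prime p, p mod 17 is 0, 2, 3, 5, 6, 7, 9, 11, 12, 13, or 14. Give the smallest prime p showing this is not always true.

We need the least prime p for which the claim fails.
The first 16 eligible values, up to p = 53, all satisfy the conclusion.
p = 59: 59 mod 17 = 8 — not in {0, 2, 3, 5, 6, 7, 9, 11, 12, 13, 14}.

p = 59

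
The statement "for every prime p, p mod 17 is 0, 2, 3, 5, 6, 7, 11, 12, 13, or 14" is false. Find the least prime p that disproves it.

p = 43

The first 13 eligible values, up to p = 41, all satisfy the conclusion.
p = 43: 43 mod 17 = 9 — not in {0, 2, 3, 5, 6, 7, 11, 12, 13, 14}.
So p = 43 is the smallest counterexample.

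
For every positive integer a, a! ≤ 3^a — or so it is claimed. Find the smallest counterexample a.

We need the least positive integer a for which a! > 3^a.
The first 6 eligible values, up to a = 6, all satisfy the conclusion.
a = 7: a! = 5040 and 3^a = 2187, so 5040 > 2187.

a = 7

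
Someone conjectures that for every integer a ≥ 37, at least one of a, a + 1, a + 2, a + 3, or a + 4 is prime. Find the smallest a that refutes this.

We need the least integer a ≥ 37 for which a, a + 1, a + 2, a + 3, a + 4 are all composite.
For a = 37, 38, 39, 40, …, 45, 46, 47 the conclusion holds.
a = 48: 48 = 2 × 24; 49 = 7 × 7; 50 = 2 × 25; 51 = 3 × 17; 52 = 2 × 26 — all composite.

a = 48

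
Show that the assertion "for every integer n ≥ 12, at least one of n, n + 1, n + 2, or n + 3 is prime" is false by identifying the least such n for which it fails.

n = 24

We need the least integer n ≥ 12 for which n, n + 1, n + 2, n + 3 are all composite.
For n = 12, 13, 14, 15, …, 21, 22, 23 the conclusion holds.
n = 24: 24 = 2 × 12; 25 = 5 × 5; 26 = 2 × 13; 27 = 3 × 9 — all composite.
Thus n = 24 disproves the claim, and no smaller n works.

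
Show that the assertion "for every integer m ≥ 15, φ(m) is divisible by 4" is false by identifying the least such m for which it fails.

m = 18

A counterexample is any integer m ≥ 15 such that φ(m) is not divisible by 4; we check each in order.
m = 15: φ(15) = 8; 8 mod 4 = 0.
m = 16: φ(16) = 8; 8 mod 4 = 0.
m = 17: φ(17) = 16; 16 mod 4 = 0.
m = 18: φ(18) = 6; 6 mod 4 = 2.
So m = 18 is the smallest counterexample.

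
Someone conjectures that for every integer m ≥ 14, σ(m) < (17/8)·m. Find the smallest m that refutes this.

We need the least integer m ≥ 14 for which the claim fails.
m = 14: σ(14) = 24; 24 < 119/4.
m = 15: σ(15) = 24; 24 < 255/8.
m = 16: σ(16) = 31; 31 < 34.
m = 17: σ(17) = 18; 18 < 289/8.
m = 18: σ(18) = 39; 39 ≥ 153/4.

m = 18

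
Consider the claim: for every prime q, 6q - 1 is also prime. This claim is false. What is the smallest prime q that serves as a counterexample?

We need the least prime q for which 6q - 1 is not prime.
q = 2: 6q - 1 = 11, prime.
q = 3: 6q - 1 = 17, prime.
q = 5: 6q - 1 = 29, prime.
q = 7: 6q - 1 = 41, prime.
q = 11: 6q - 1 = 65 = 5 × 13, not prime.
So q = 11 is the smallest counterexample.

q = 11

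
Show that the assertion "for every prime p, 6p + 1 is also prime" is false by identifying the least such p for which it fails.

p = 19

p = 2: 6p + 1 = 13, prime.
p = 3: 6p + 1 = 19, prime.
p = 5: 6p + 1 = 31, prime.
p = 7: 6p + 1 = 43, prime.
p = 11: 6p + 1 = 67, prime.
p = 13: 6p + 1 = 79, prime.
p = 17: 6p + 1 = 103, prime.
p = 19: 6p + 1 = 115 = 5 × 23, not prime.
Hence p = 19 is a counterexample.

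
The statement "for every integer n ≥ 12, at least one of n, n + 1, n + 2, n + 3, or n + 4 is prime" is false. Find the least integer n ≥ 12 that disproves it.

We need the least integer n ≥ 12 for which n, n + 1, n + 2, n + 3, n + 4 are all composite.
For n = 12, 13, 14, 15, …, 21, 22, 23 the conclusion holds.
n = 24: 24 = 2 × 12; 25 = 5 × 5; 26 = 2 × 13; 27 = 3 × 9; 28 = 2 × 14 — all composite.
Thus n = 24 disproves the claim, and no smaller n works.

n = 24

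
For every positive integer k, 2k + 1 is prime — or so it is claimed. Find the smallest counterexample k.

We need the least positive integer k for which 2k + 1 is not prime.
k = 1: 2k + 1 = 3, prime.
k = 2: 2k + 1 = 5, prime.
k = 3: 2k + 1 = 7, prime.
k = 4: 2k + 1 = 9 = 3 × 3, composite.
Thus k = 4 disproves the claim, and no smaller k works.

k = 4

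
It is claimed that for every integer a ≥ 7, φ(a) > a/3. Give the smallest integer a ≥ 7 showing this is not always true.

a = 12

A counterexample is any integer a ≥ 7 such that the claim fails; we check each in order.
a = 7: φ(7) = 6 and 7/3 = 7/3, so φ(7) > 7/3.
a = 8: φ(8) = 4 and 8/3 = 8/3, so φ(8) > 8/3.
a = 9: φ(9) = 6 and 9/3 = 3, so φ(9) > 9/3.
a = 10: φ(10) = 4 and 10/3 = 10/3, so φ(10) > 10/3.
a = 11: φ(11) = 10 and 11/3 = 11/3, so φ(11) > 11/3.
a = 12: φ(12) = 4 and 12/3 = 4, so φ(12) ≤ 12/3.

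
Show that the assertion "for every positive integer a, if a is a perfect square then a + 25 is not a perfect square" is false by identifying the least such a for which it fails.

A counterexample is any positive integer a such that a is a perfect square but a + 25 is a perfect square; we check each in order.
For a = 1, 4, 9, 16, …, 81, 100, 121 the conclusion holds.
a = 144: 144 = 12² and 144 + 25 = 169 = 13².
Hence a = 144 is a counterexample.

a = 144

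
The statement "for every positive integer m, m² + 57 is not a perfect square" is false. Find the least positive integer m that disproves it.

We need the least positive integer m for which m² + 57 is a perfect square.
The first 7 eligible values, up to m = 7, all satisfy the conclusion.
m = 8: 8² + 57 = 121 = 11², a perfect square.

m = 8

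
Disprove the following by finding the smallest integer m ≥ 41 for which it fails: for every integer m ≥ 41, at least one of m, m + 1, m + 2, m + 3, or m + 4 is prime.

m = 41: 41 is prime.
m = 42: 43 is prime.
m = 43: 43 is prime.
m = 44: 47 is prime.
m = 45: 47 is prime.
m = 46: 47 is prime.
m = 47: 47 is prime.
m = 48: 48 = 2 × 24; 49 = 7 × 7; 50 = 2 × 25; 51 = 3 × 17; 52 = 2 × 26 — all composite.
Hence m = 48 is a counterexample.

m = 48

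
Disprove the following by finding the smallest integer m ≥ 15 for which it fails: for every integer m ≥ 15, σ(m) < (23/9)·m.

m = 48

A counterexample is any integer m ≥ 15 such that the claim fails; we check each in order.
For m = 15, 16, 17, 18, …, 45, 46, 47 the conclusion holds.
m = 48: σ(48) = 124; 124 ≥ 368/3.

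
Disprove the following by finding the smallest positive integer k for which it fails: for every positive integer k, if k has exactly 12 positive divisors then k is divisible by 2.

k = 315

Check each positive integer k in order until k has exactly 12 positive divisors but k is not divisible by 2.
For k = 60, 72, 84, 90, …, 294, 306, 308 the conclusion holds.
k = 315: τ(315) = 12; 315 mod 2 = 1.
Thus k = 315 disproves the claim, and no smaller k works.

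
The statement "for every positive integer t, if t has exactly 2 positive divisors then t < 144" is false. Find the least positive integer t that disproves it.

For t = 2, 3, 5, 7, …, 131, 137, 139 the conclusion holds.
t = 149: τ(149) = 2; 149 ≥ 144.
Hence t = 149 is a counterexample.

t = 149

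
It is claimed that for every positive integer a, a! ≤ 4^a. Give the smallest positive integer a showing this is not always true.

a = 9

A counterexample is any positive integer a such that a! > 4^a; we check each in order.
The first 8 eligible values, up to a = 8, all satisfy the conclusion.
a = 9: a! = 362880 and 4^a = 262144, so 362880 > 262144.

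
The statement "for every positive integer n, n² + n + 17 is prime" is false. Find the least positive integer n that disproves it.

We need the least positive integer n for which n² + n + 17 is not prime.
The first 15 eligible values, up to n = 15, all satisfy the conclusion.
n = 16: n² + n + 17 = 289 = 17 × 17, composite.
Thus n = 16 disproves the claim, and no smaller n works.

n = 16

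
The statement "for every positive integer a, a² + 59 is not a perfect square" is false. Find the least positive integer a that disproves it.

Check each positive integer a in order until a² + 59 is a perfect square.
The first 28 eligible values, up to a = 28, all satisfy the conclusion.
a = 29: 29² + 59 = 900 = 30², a perfect square.

a = 29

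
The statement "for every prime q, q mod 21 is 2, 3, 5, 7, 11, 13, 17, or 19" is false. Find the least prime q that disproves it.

Check each prime q in order until the claim fails.
For q = 2, 3, 5, 7, 11, 13, 17, 19, 23 the conclusion holds.
q = 29: 29 mod 21 = 8 — not in {2, 3, 5, 7, 11, 13, 17, 19}.
So q = 29 is the smallest counterexample.

q = 29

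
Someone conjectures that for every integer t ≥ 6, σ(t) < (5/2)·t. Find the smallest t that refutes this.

A counterexample is any integer t ≥ 6 such that the claim fails; we check each in order.
For t = 6, 7, 8, 9, …, 21, 22, 23 the conclusion holds.
t = 24: σ(24) = 60; 60 ≥ 60.
Thus t = 24 disproves the claim, and no smaller t works.

t = 24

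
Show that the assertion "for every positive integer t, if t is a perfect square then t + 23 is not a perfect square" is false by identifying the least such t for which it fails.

t = 121

For t = 1, 4, 9, 16, 25, 36, 49, 64, 81, 100 the conclusion holds.
t = 121: 121 = 11² and 121 + 23 = 144 = 12².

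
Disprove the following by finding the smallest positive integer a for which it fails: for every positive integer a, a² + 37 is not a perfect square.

We need the least positive integer a for which a² + 37 is a perfect square.
For a = 1, 2, 3, 4, …, 15, 16, 17 the conclusion holds.
a = 18: 18² + 37 = 361 = 19², a perfect square.
So a = 18 is the smallest counterexample.

a = 18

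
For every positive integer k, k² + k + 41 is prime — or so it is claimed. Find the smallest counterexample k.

k = 40

Check each positive integer k in order until k² + k + 41 is not prime.
For k = 1, 2, 3, 4, …, 37, 38, 39 the conclusion holds.
k = 40: k² + k + 41 = 1681 = 41 × 41, composite.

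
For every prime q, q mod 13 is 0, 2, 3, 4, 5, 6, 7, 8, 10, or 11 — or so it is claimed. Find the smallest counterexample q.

A counterexample is any prime q such that the claim fails; we check each in order.
For q = 2, 3, 5, 7, …, 41, 43, 47 the conclusion holds.
q = 53: 53 mod 13 = 1 — not in {0, 2, 3, 4, 5, 6, 7, 8, 10, 11}.
Thus q = 53 disproves the claim, and no smaller q works.

q = 53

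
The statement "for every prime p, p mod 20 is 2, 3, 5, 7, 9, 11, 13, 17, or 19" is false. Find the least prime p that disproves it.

p = 41

Check each prime p in order until the claim fails.
For p = 2, 3, 5, 7, …, 29, 31, 37 the conclusion holds.
p = 41: 41 mod 20 = 1 — not in {2, 3, 5, 7, 9, 11, 13, 17, 19}.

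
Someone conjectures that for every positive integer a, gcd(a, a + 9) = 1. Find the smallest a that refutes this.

A counterexample is any positive integer a such that gcd(a, a + 9) > 1; we check each in order.
a = 1: gcd(1, 10) = 1.
a = 2: gcd(2, 11) = 1.
a = 3: gcd(3, 12) = 3.
Thus a = 3 disproves the claim, and no smaller a works.

a = 3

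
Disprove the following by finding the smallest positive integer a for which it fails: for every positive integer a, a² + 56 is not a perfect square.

a = 5

For a = 1, 2, 3, 4 the conclusion holds.
a = 5: 5² + 56 = 81 = 9², a perfect square.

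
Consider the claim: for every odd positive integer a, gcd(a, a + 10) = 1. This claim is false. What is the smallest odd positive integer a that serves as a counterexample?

For a = 1, 3 the conclusion holds.
a = 5: gcd(5, 15) = 5.
So a = 5 is the smallest counterexample.

a = 5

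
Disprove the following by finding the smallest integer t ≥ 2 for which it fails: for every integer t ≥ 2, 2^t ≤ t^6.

t = 30

We need the least integer t ≥ 2 for which 2^t > t^6.
For t = 2, 3, 4, 5, …, 27, 28, 29 the conclusion holds.
t = 30: 2^t = 1073741824 and t^6 = 729000000, so 1073741824 > 729000000.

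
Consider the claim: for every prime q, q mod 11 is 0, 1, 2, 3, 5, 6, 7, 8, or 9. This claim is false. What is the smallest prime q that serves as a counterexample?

Check each prime q in order until the claim fails.
The first 11 eligible values, up to q = 31, all satisfy the conclusion.
q = 37: 37 mod 11 = 4 — not in {0, 1, 2, 3, 5, 6, 7, 8, 9}.

q = 37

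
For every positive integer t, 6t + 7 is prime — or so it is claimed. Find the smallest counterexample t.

t = 3

We need the least positive integer t for which 6t + 7 is not prime.
t = 1: 6t + 7 = 13, prime.
t = 2: 6t + 7 = 19, prime.
t = 3: 6t + 7 = 25 = 5 × 5, composite.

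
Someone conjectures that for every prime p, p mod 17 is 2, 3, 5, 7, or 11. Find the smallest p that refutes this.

The first 5 eligible values, up to p = 11, all satisfy the conclusion.
p = 13: 13 mod 17 = 13 — not in {2, 3, 5, 7, 11}.
So p = 13 is the smallest counterexample.

p = 13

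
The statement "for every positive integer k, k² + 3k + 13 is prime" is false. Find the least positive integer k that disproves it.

Check each positive integer k in order until k² + 3k + 13 is not prime.
For k = 1, 2, 3, 4, 5, 6, 7, 8 the conclusion holds.
k = 9: k² + 3k + 13 = 121 = 11 × 11, composite.

k = 9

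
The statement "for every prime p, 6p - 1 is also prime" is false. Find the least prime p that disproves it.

p = 11

The first 4 eligible values, up to p = 7, all satisfy the conclusion.
p = 11: 6p - 1 = 65 = 5 × 13, not prime.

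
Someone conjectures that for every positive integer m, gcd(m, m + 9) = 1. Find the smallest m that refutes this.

m = 3

m = 1: gcd(1, 10) = 1.
m = 2: gcd(2, 11) = 1.
m = 3: gcd(3, 12) = 3.
So m = 3 is the smallest counterexample.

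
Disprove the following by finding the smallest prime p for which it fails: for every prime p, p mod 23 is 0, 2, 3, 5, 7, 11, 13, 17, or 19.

A counterexample is any prime p such that the claim fails; we check each in order.
The first 9 eligible values, up to p = 23, all satisfy the conclusion.
p = 29: 29 mod 23 = 6 — not in {0, 2, 3, 5, 7, 11, 13, 17, 19}.

p = 29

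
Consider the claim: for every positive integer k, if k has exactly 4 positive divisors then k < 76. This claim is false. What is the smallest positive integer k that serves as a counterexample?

k = 77

We need the least positive integer k for which k has exactly 4 positive divisors but the claim fails.
The first 23 eligible values, up to k = 74, all satisfy the conclusion.
k = 77: τ(77) = 4; 77 ≥ 76.
Thus k = 77 disproves the claim, and no smaller k works.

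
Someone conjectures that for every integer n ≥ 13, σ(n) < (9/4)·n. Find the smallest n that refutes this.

n = 24

A counterexample is any integer n ≥ 13 such that the claim fails; we check each in order.
For n = 13, 14, 15, 16, …, 21, 22, 23 the conclusion holds.
n = 24: σ(24) = 60; 60 ≥ 54.
So n = 24 is the smallest counterexample.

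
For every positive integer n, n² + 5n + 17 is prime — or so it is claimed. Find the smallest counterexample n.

n = 8

A counterexample is any positive integer n such that n² + 5n + 17 is not prime; we check each in order.
The first 7 eligible values, up to n = 7, all satisfy the conclusion.
n = 8: n² + 5n + 17 = 121 = 11 × 11, composite.
Thus n = 8 disproves the claim, and no smaller n works.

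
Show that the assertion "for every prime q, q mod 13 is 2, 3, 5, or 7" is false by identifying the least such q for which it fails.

The first 4 eligible values, up to q = 7, all satisfy the conclusion.
q = 11: 11 mod 13 = 11 — not in {2, 3, 5, 7}.
Thus q = 11 disproves the claim, and no smaller q works.

q = 11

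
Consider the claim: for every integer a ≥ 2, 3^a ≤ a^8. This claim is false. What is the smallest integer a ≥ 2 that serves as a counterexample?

a = 23

A counterexample is any integer a ≥ 2 such that 3^a > a^8; we check each in order.
For a = 2, 3, 4, 5, …, 20, 21, 22 the conclusion holds.
a = 23: 3^a = 94143178827 and a^8 = 78310985281, so 94143178827 > 78310985281.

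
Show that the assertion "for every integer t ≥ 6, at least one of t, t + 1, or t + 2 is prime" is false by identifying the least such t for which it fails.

t = 8

Check each integer t ≥ 6 in order until t, t + 1, t + 2 are all composite.
For t = 6, 7 the conclusion holds.
t = 8: 8 = 2 × 4; 9 = 3 × 3; 10 = 2 × 5 — all composite.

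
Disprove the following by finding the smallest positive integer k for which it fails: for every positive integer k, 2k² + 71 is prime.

For k = 1, 2, 3, 4 the conclusion holds.
k = 5: 2k² + 71 = 121 = 11 × 11, composite.
Thus k = 5 disproves the claim, and no smaller k works.

k = 5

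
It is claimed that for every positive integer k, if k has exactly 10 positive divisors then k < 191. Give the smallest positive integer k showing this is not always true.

k = 208

A counterexample is any positive integer k such that k has exactly 10 positive divisors but the claim fails; we check each in order.
The first 5 eligible values, up to k = 176, all satisfy the conclusion.
k = 208: τ(208) = 10; 208 ≥ 191.
So k = 208 is the smallest counterexample.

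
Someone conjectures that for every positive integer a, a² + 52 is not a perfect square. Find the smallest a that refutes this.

For a = 1, 2, 3, 4, …, 9, 10, 11 the conclusion holds.
a = 12: 12² + 52 = 196 = 14², a perfect square.

a = 12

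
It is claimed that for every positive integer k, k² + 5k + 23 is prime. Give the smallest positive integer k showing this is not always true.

k = 14

A counterexample is any positive integer k such that k² + 5k + 23 is not prime; we check each in order.
The first 13 eligible values, up to k = 13, all satisfy the conclusion.
k = 14: k² + 5k + 23 = 289 = 17 × 17, composite.
Thus k = 14 disproves the claim, and no smaller k works.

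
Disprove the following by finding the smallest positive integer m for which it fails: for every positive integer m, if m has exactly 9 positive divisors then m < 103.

We need the least positive integer m for which m has exactly 9 positive divisors but the claim fails.
m = 36: τ(36) = 9; 36 < 103.
m = 100: τ(100) = 9; 100 < 103.
m = 196: τ(196) = 9; 196 ≥ 103.
So m = 196 is the smallest counterexample.

m = 196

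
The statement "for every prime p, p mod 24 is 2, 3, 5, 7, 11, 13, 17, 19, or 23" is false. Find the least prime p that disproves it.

p = 73

The first 20 eligible values, up to p = 71, all satisfy the conclusion.
p = 73: 73 mod 24 = 1 — not in {2, 3, 5, 7, 11, 13, 17, 19, 23}.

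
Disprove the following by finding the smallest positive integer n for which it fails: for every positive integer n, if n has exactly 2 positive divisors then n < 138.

n = 139

We need the least positive integer n for which n has exactly 2 positive divisors but the claim fails.
For n = 2, 3, 5, 7, …, 127, 131, 137 the conclusion holds.
n = 139: τ(139) = 2; 139 ≥ 138.
Thus n = 139 disproves the claim, and no smaller n works.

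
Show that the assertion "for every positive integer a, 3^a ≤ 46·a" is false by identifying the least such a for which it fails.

Check each positive integer a in order until 3^a > 46·a.
For a = 1, 2, 3, 4 the conclusion holds.
a = 5: 3^a = 243 and 46·a = 230, so 243 > 230.

a = 5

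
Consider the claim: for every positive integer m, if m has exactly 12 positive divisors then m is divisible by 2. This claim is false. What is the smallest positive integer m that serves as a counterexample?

We need the least positive integer m for which m has exactly 12 positive divisors but m is not divisible by 2.
For m = 60, 72, 84, 90, …, 294, 306, 308 the conclusion holds.
m = 315: τ(315) = 12; 315 mod 2 = 1.

m = 315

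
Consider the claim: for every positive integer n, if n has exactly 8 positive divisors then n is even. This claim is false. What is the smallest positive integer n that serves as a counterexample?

n = 105

A counterexample is any positive integer n such that n has exactly 8 positive divisors but n is odd; we check each in order.
For n = 24, 30, 40, 42, …, 88, 102, 104 the conclusion holds.
n = 105: divisors of 105: 1, 3, 5, 7, 15, 21, 35, 105; 105 is odd.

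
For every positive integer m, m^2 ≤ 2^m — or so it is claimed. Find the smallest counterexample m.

For m = 1, 2 the conclusion holds.
m = 3: m^2 = 9 and 2^m = 8, so 9 > 8.

m = 3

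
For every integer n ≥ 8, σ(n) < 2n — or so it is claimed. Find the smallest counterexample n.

n = 12

Check each integer n ≥ 8 in order until the claim fails.
The first 4 eligible values, up to n = 11, all satisfy the conclusion.
n = 12: σ(12) = 28; 28 ≥ 24.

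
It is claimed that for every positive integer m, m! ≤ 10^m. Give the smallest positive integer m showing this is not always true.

A counterexample is any positive integer m such that m! > 10^m; we check each in order.
The first 24 eligible values, up to m = 24, all satisfy the conclusion.
m = 25: m! = 15511210043330985984000000 and 10^m = 10000000000000000000000000, so 15511210043330985984000000 > 10000000000000000000000000.

m = 25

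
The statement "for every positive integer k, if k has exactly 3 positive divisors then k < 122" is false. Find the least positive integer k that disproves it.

k = 4: τ(4) = 3; 4 < 122.
k = 9: τ(9) = 3; 9 < 122.
k = 25: τ(25) = 3; 25 < 122.
k = 49: τ(49) = 3; 49 < 122.
k = 121: τ(121) = 3; 121 < 122.
k = 169: τ(169) = 3; 169 ≥ 122.
Hence k = 169 is a counterexample.

k = 169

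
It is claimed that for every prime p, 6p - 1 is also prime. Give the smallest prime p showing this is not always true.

p = 11

A counterexample is any prime p such that 6p - 1 is not prime; we check each in order.
The first 4 eligible values, up to p = 7, all satisfy the conclusion.
p = 11: 6p - 1 = 65 = 5 × 13, not prime.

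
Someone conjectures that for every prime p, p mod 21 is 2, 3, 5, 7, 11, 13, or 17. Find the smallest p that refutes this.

p = 19

We need the least prime p for which the claim fails.
For p = 2, 3, 5, 7, 11, 13, 17 the conclusion holds.
p = 19: 19 mod 21 = 19 — not in {2, 3, 5, 7, 11, 13, 17}.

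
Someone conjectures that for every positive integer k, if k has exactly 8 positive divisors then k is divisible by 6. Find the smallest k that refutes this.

k = 40

We need the least positive integer k for which k has exactly 8 positive divisors but k is not divisible by 6.
For k = 24, 30 the conclusion holds.
k = 40: τ(40) = 8; 40 mod 6 = 4.
Thus k = 40 disproves the claim, and no smaller k works.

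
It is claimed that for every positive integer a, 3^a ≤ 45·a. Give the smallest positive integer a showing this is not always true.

A counterexample is any positive integer a such that 3^a > 45·a; we check each in order.
For a = 1, 2, 3, 4 the conclusion holds.
a = 5: 3^a = 243 and 45·a = 225, so 243 > 225.
Hence a = 5 is a counterexample.

a = 5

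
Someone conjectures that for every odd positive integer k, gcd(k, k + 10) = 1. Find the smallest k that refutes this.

Check each odd positive integer k in order until gcd(k, k + 10) > 1.
k = 1: gcd(1, 11) = 1.
k = 3: gcd(3, 13) = 1.
k = 5: gcd(5, 15) = 5.
Thus k = 5 disproves the claim, and no smaller k works.

k = 5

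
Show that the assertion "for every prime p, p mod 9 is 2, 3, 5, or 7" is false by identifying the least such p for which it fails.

The first 5 eligible values, up to p = 11, all satisfy the conclusion.
p = 13: 13 mod 9 = 4 — not in {2, 3, 5, 7}.

p = 13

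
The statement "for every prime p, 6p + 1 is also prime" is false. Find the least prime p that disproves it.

p = 19

A counterexample is any prime p such that 6p + 1 is not prime; we check each in order.
The first 7 eligible values, up to p = 17, all satisfy the conclusion.
p = 19: 6p + 1 = 115 = 5 × 23, not prime.
Hence p = 19 is a counterexample.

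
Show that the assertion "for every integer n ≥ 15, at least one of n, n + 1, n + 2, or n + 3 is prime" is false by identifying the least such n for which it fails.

The first 9 eligible values, up to n = 23, all satisfy the conclusion.
n = 24: 24 = 2 × 12; 25 = 5 × 5; 26 = 2 × 13; 27 = 3 × 9 — all composite.
Thus n = 24 disproves the claim, and no smaller n works.

n = 24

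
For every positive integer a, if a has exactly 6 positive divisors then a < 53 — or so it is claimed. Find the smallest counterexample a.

a = 63

Check each positive integer a in order until a has exactly 6 positive divisors but the claim fails.
For a = 12, 18, 20, 28, 32, 44, 45, 50, 52 the conclusion holds.
a = 63: τ(63) = 6; 63 ≥ 53.
So a = 63 is the smallest counterexample.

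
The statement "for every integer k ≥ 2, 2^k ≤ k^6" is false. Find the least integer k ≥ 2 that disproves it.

k = 30

A counterexample is any integer k ≥ 2 such that 2^k > k^6; we check each in order.
For k = 2, 3, 4, 5, …, 27, 28, 29 the conclusion holds.
k = 30: 2^k = 1073741824 and k^6 = 729000000, so 1073741824 > 729000000.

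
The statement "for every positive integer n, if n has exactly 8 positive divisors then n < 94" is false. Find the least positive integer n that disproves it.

n = 102

Check each positive integer n in order until n has exactly 8 positive divisors but the claim fails.
For n = 24, 30, 40, 42, 54, 56, 66, 70, 78, 88 the conclusion holds.
n = 102: τ(102) = 8; 102 ≥ 94.
So n = 102 is the smallest counterexample.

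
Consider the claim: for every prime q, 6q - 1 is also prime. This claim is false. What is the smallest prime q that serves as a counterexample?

q = 11

We need the least prime q for which 6q - 1 is not prime.
The first 4 eligible values, up to q = 7, all satisfy the conclusion.
q = 11: 6q - 1 = 65 = 5 × 13, not prime.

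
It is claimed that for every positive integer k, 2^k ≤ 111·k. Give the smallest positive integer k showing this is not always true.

A counterexample is any positive integer k such that 2^k > 111·k; we check each in order.
The first 10 eligible values, up to k = 10, all satisfy the conclusion.
k = 11: 2^k = 2048 and 111·k = 1221, so 2048 > 1221.
So k = 11 is the smallest counterexample.

k = 11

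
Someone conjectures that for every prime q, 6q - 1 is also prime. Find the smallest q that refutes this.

We need the least prime q for which 6q - 1 is not prime.
q = 2: 6q - 1 = 11, prime.
q = 3: 6q - 1 = 17, prime.
q = 5: 6q - 1 = 29, prime.
q = 7: 6q - 1 = 41, prime.
q = 11: 6q - 1 = 65 = 5 × 13, not prime.
Thus q = 11 disproves the claim, and no smaller q works.

q = 11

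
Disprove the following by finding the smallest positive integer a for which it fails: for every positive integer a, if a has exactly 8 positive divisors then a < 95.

a = 102

A counterexample is any positive integer a such that a has exactly 8 positive divisors but the claim fails; we check each in order.
The first 10 eligible values, up to a = 88, all satisfy the conclusion.
a = 102: τ(102) = 8; 102 ≥ 95.
Hence a = 102 is a counterexample.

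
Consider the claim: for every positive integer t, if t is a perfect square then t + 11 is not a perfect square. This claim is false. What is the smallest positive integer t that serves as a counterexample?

t = 25

A counterexample is any positive integer t such that t is a perfect square but t + 11 is a perfect square; we check each in order.
The first 4 eligible values, up to t = 16, all satisfy the conclusion.
t = 25: 25 = 5² and 25 + 11 = 36 = 6².
Thus t = 25 disproves the claim, and no smaller t works.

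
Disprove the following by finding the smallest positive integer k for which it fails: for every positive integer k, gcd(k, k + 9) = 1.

k = 3

Check each positive integer k in order until gcd(k, k + 9) > 1.
k = 1: gcd(1, 10) = 1.
k = 2: gcd(2, 11) = 1.
k = 3: gcd(3, 12) = 3.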